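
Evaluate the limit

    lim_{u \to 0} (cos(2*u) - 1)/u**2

-2

Direct substitution gives 0/0.
Apply L'Hôpital: lim (-2*sin(2*u))/(2*u), still 0/0.
After 2 applications of L'Hôpital's rule the quotient is (-4*cos(2*u))/(2); substituting u = 0 gives -2.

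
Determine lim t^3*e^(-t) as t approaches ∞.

0

Write as t^3/e^{1t}, an ∞/∞ form.
Exponential growth dominates any polynomial, so repeated L'Hôpital (or the standard result) gives 0.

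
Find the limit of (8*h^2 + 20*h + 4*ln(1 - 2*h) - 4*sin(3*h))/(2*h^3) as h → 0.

11/3

Substitution gives 0/0 (the numerator vanishes to order 3).
Expand each term to order h^3: the coefficient of h^3 in -4·sin(3h) is 18 and in 4·ln(1 - 2h) is -32/3.
Lower-order terms cancel with the polynomial part, so the numerator is (22/3)·h^3 + o(h^3), and the limit is (22/3)/(2) = 11/3.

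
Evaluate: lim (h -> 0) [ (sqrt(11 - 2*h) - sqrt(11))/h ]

Substitution gives 0/0. Multiply numerator and denominator by the conjugate √(11 - 2h) + √11.
The numerator becomes (11 - 2h) − 11 = -2h, so the expression simplifies to -2/(√(11 - 2h) + √11).
Letting h → 0 gives -2/(2√11) = -√(11)/11.

-√(11)/11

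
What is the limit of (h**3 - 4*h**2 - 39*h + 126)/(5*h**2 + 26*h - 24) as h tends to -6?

Direct substitution gives 0/0, so factor. Both numerator and denominator have (h + 6) as a factor.
After cancelling, the expression reduces to (h^2 - 10*h + 21)/(5*h - 4).
Substituting h = -6 gives -117/34.

-117/34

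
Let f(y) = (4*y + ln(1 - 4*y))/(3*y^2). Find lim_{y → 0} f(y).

-8/3

Direct substitution gives 0/0.
Apply L'Hôpital: lim (4 - 4/(1 - 4*y))/(6*y), still 0/0.
After 2 applications of L'Hôpital's rule the quotient is (-16/(1 - 4*y)^2)/(6); substituting y = 0 gives -8/3.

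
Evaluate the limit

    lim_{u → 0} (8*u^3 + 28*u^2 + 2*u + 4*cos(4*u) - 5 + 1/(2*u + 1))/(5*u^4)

176/15

Substitution gives 0/0 (the numerator vanishes to order 4).
Expand each term to order u^4: the coefficient of u^4 in 4·cos(4u) is 128/3 and in 1/(1 + 2u) is 16.
Lower-order terms cancel with the polynomial part, so the numerator is (176/3)·u^4 + o(u^4), and the limit is (176/3)/(5) = 176/15.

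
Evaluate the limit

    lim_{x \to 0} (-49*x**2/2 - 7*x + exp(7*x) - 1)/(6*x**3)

343/36

Direct substitution gives 0/0.
Apply L'Hôpital: lim (-49*x + 7*e^(7*x) - 7)/(18*x^2), still 0/0.
Apply L'Hôpital: lim (49*e^(7*x) - 49)/(36*x), still 0/0.
After 3 applications of L'Hôpital's rule the quotient is (343*e^(7*x))/(36); substituting x = 0 gives 343/36.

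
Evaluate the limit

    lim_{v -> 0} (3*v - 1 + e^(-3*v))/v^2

9/2

Direct substitution gives 0/0.
Apply L'Hôpital: lim (3 - 3*e^(-3*v))/(2*v), still 0/0.
After 2 applications of L'Hôpital's rule the quotient is (9*e^(-3*v))/(2); substituting v = 0 gives 9/2.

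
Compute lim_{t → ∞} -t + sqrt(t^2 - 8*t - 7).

-4

An ∞ − ∞ form. Rationalising with the conjugate, the difference becomes (-8t - 7) / (√(t^2 - 8*t - 7) + t).
For large t the denominator behaves like 2·t, so the quotient tends to -8/2 = -4.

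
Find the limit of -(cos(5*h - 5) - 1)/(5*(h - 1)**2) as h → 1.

5/2

Direct substitution gives 0/0.
Apply L'Hôpital: lim (-5*sin(5*h - 5))/(10 - 10*h), still 0/0.
After 2 applications of L'Hôpital's rule the quotient is (-25*cos(5*h - 5))/(-10); substituting h = 1 gives 5/2.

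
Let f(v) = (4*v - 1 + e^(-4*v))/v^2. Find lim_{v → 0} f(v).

Direct substitution gives 0/0.
Apply L'Hôpital: lim (4 - 4*e^(-4*v))/(2*v), still 0/0.
After 2 applications of L'Hôpital's rule the quotient is (16*e^(-4*v))/(2); substituting v = 0 gives 8.

8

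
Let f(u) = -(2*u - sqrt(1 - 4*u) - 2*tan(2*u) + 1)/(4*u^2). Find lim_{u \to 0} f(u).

Substitution gives 0/0 (the numerator vanishes to order 2).
Expand each term to order u^2: the coefficient of u^2 in −√(1 - 4u) is 2 and in -2·tan(2u) is 0.
Lower-order terms cancel with the polynomial part, so the numerator is (2)·u^2 + o(u^2), and the limit is (2)/(-4) = -1/2.

-1/2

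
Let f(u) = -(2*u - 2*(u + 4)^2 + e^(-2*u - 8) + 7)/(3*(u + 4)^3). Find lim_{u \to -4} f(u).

Direct substitution gives 0/0.
Apply L'Hôpital: lim (-4*u - 2*e^(-2*u - 8) - 14)/(-9*(u + 4)^2), still 0/0.
Apply L'Hôpital: lim (4*e^(-2*u - 8) - 4)/(-18*u - 72), still 0/0.
After 3 applications of L'Hôpital's rule the quotient is (-8*e^(-2*u - 8))/(-18); substituting u = -4 gives 4/9.

4/9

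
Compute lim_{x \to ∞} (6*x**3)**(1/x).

1

Base → ∞ and exponent → 0: an ∞^0 form.
Take logs: (1/x)·ln(6·x^3) = (ln 6 + 3·ln x)/x → 0.
So the limit is e^0 = 1.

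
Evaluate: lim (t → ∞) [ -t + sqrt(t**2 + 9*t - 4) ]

9/2

An ∞ − ∞ form. Rationalising with the conjugate, the difference becomes (9t - 4) / (√(t^2 + 9*t - 4) + t).
For large t the denominator behaves like 2·t, so the quotient tends to 9/2 = 9/2.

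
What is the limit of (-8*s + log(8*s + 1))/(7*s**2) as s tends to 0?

-32/7

Direct substitution gives 0/0.
Apply L'Hôpital: lim (-8 + 8/(8*s + 1))/(14*s), still 0/0.
After 2 applications of L'Hôpital's rule the quotient is (-64/(8*s + 1)^2)/(14); substituting s = 0 gives -32/7.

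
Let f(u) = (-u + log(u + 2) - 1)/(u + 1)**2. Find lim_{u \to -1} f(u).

-1/2

Direct substitution gives 0/0.
Apply L'Hôpital: lim (-1 + 1/(u + 2))/(2*u + 2), still 0/0.
After 2 applications of L'Hôpital's rule the quotient is (-1/(u + 2)^2)/(2); substituting u = -1 gives -1/2.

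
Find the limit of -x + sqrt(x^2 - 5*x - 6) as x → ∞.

-5/2

This has the form ∞ − ∞. Multiply and divide by the conjugate √(x^2 - 5*x - 6) + x.
That gives (-5x - 6) / (√(x^2 - 5*x - 6) + x).
Divide numerator and denominator by x: the limit is -5/(2·1) = -5/2.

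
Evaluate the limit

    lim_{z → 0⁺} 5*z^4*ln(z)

This is a 0·(−∞) form. Rewrite as 5·ln(z) / z^(−4) and apply L'Hôpital:
the derivative quotient is 5·(1/z) / (−4·z^(−5)) = (-5/4)·z^4 → 0.

0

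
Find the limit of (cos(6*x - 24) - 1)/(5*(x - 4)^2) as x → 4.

Direct substitution gives 0/0.
Apply L'Hôpital: lim (-6*sin(6*x - 24))/(10*x - 40), still 0/0.
After 2 applications of L'Hôpital's rule the quotient is (-36*cos(6*x - 24))/(10); substituting x = 4 gives -18/5.

-18/5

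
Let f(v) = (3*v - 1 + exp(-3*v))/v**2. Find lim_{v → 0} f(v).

9/2

Direct substitution gives 0/0.
Apply L'Hôpital: lim (3 - 3*e^(-3*v))/(2*v), still 0/0.
After 2 applications of L'Hôpital's rule the quotient is (9*e^(-3*v))/(2); substituting v = 0 gives 9/2.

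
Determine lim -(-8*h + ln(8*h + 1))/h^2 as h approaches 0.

Direct substitution gives 0/0.
Apply L'Hôpital: lim (-8 + 8/(8*h + 1))/(-2*h), still 0/0.
After 2 applications of L'Hôpital's rule the quotient is (-64/(8*h + 1)^2)/(-2); substituting h = 0 gives 32.

32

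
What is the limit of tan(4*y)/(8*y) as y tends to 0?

Substitution gives 0/0.
Since tan(u)/u → 1 as u → 0, tan(4y)/(4y) → 1 and the limit is 4/8 = 1/2.

1/2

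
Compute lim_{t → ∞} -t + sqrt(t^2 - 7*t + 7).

-7/2

This has the form ∞ − ∞. Multiply and divide by the conjugate √(t^2 - 7*t + 7) + t.
That gives (-7t + 7) / (√(t^2 - 7*t + 7) + t).
Divide numerator and denominator by t: the limit is -7/(2·1) = -7/2.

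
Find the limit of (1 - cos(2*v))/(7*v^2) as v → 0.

2/7

Substitution gives 0/0.
Use (1 − cos u)/u² → 1/2 with u = 2v: the limit is 2²/(2·7) = 2/7.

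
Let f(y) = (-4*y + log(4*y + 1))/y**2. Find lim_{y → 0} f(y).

Direct substitution gives 0/0.
Apply L'Hôpital: lim (-4 + 4/(4*y + 1))/(2*y), still 0/0.
After 2 applications of L'Hôpital's rule the quotient is (-16/(4*y + 1)^2)/(2); substituting y = 0 gives -8.

-8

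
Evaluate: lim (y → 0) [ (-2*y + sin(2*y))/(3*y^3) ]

Direct substitution gives 0/0.
Apply L'Hôpital: lim (2*cos(2*y) - 2)/(9*y^2), still 0/0.
Apply L'Hôpital: lim (-4*sin(2*y))/(18*y), still 0/0.
After 3 applications of L'Hôpital's rule the quotient is (-8*cos(2*y))/(18); substituting y = 0 gives -4/9.

-4/9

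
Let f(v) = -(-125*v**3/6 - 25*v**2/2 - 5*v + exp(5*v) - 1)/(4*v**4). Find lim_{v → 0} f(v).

Direct substitution gives 0/0.
Apply L'Hôpital: lim (-125*v^2/2 - 25*v + 5*e^(5*v) - 5)/(-16*v^3), still 0/0.
Apply L'Hôpital: lim (-125*v + 25*e^(5*v) - 25)/(-48*v^2), still 0/0.
Apply L'Hôpital: lim (125*e^(5*v) - 125)/(-96*v), still 0/0.
After 4 applications of L'Hôpital's rule the quotient is (625*e^(5*v))/(-96); substituting v = 0 gives -625/96.

-625/96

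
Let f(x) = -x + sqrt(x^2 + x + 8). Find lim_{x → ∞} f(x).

1/2

An ∞ − ∞ form. Rationalising with the conjugate, the difference becomes (x + 8) / (√(x^2 + x + 8) + x).
For large x the denominator behaves like 2·x, so the quotient tends to 1/2 = 1/2.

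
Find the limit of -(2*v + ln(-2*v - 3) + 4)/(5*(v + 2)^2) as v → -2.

Direct substitution gives 0/0.
Apply L'Hôpital: lim (2 - 2/(-2*v - 3))/(-10*v - 20), still 0/0.
After 2 applications of L'Hôpital's rule the quotient is (-4/(-2*v - 3)^2)/(-10); substituting v = -2 gives 2/5.

2/5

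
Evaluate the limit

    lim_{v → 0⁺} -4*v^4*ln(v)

This is a 0·(−∞) form. Rewrite as -4·ln(v) / v^(−4) and apply L'Hôpital:
the derivative quotient is -4·(1/v) / (−4·v^(−5)) = (4/4)·v^4 → 0.

0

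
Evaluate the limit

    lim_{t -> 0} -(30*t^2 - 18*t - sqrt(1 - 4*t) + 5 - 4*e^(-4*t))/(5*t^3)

Substitution gives 0/0; apply L'Hôpital's rule 3 times.
After differentiating numerator and denominator 3 times the quotient is (256*e^(-4*t) + 24/(1 - 4*t)^(5/2))/(-30); at t = 0 this is -28/3.

-28/3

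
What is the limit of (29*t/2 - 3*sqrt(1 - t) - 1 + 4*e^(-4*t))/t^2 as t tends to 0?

259/8

Substitution gives 0/0; apply L'Hôpital's rule 2 times.
After differentiating numerator and denominator 2 times the quotient is (64*e^(-4*t) + 3/(4*(1 - t)^(3/2)))/(2); at t = 0 this is 259/8.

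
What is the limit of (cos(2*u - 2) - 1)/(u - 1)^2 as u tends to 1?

-2

Direct substitution gives 0/0.
Apply L'Hôpital: lim (-2*sin(2*u - 2))/(2*u - 2), still 0/0.
After 2 applications of L'Hôpital's rule the quotient is (-4*cos(2*u - 2))/(2); substituting u = 1 gives -2.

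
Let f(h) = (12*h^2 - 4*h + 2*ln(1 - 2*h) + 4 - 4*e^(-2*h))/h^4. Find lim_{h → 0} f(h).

Substitution gives 0/0 (the numerator vanishes to order 4).
Expand each term to order h^4: the coefficient of h^4 in -4·e^(-2h) is -8/3 and in 2·ln(1 - 2h) is -8.
Lower-order terms cancel with the polynomial part, so the numerator is (-32/3)·h^4 + o(h^4), and the limit is (-32/3)/(1) = -32/3.

-32/3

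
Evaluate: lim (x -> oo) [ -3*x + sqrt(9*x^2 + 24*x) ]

This has the form ∞ − ∞. Multiply and divide by the conjugate √(9*x^2 + 24*x) + 3x.
That gives (24x) / (√(9*x^2 + 24*x) + 3x).
Divide numerator and denominator by x: the limit is 24/(2·3) = 4.

4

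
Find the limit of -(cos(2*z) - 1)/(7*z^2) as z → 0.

Direct substitution gives 0/0.
Apply L'Hôpital: lim (-2*sin(2*z))/(-14*z), still 0/0.
After 2 applications of L'Hôpital's rule the quotient is (-4*cos(2*z))/(-14); substituting z = 0 gives 2/7.

2/7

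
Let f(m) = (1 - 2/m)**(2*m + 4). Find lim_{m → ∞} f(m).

Write it as [(1 - 2/m)^m]^(2) · (1 - 2/m)^(4). The bracketed term tends to e^(-2) and the second factor to 1, so the limit is e^(-4).

e^(-4)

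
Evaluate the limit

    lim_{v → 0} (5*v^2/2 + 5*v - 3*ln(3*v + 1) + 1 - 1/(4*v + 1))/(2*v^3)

Substitution gives 0/0; apply L'Hôpital's rule 3 times.
After differentiating numerator and denominator 3 times the quotient is (384/(4*v + 1)^4 - 162/(3*v + 1)^3)/(12); at v = 0 this is 37/2.

37/2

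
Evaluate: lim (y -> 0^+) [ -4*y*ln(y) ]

This is a 0·(−∞) form. Rewrite as -4·ln(y) / y^(−1) and apply L'Hôpital:
the derivative quotient is -4·(1/y) / (−1·y^(−2)) = (4/1)·y^1 → 0.

0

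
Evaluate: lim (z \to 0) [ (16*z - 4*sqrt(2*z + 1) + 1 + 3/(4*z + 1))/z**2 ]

50

Substitution gives 0/0 (the numerator vanishes to order 2).
Expand each term to order z^2: the coefficient of z^2 in 3·1/(1 + 4z) is 48 and in -4·√(1 + 2z) is 2.
Lower-order terms cancel with the polynomial part, so the numerator is (50)·z^2 + o(z^2), and the limit is (50)/(1) = 50.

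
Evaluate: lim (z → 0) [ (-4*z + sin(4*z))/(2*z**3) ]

-16/3

Direct substitution gives 0/0.
Apply L'Hôpital: lim (4*cos(4*z) - 4)/(6*z^2), still 0/0.
Apply L'Hôpital: lim (-16*sin(4*z))/(12*z), still 0/0.
After 3 applications of L'Hôpital's rule the quotient is (-64*cos(4*z))/(12); substituting z = 0 gives -16/3.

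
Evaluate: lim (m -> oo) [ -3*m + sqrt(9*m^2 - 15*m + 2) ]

-5/2

An ∞ − ∞ form. Rationalising with the conjugate, the difference becomes (-15m + 2) / (√(9*m^2 - 15*m + 2) + 3m).
For large m the denominator behaves like 2·3m, so the quotient tends to -15/6 = -5/2.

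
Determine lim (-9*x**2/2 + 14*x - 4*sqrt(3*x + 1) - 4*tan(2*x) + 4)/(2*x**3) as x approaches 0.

Substitution gives 0/0 (the numerator vanishes to order 3).
Expand each term to order x^3: the coefficient of x^3 in -4·tan(2x) is -32/3 and in -4·√(1 + 3x) is -27/4.
Lower-order terms cancel with the polynomial part, so the numerator is (-209/12)·x^3 + o(x^3), and the limit is (-209/12)/(2) = -209/24.

-209/24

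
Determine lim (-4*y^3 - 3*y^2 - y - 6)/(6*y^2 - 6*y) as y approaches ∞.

The numerator has higher degree (3 > 2); the quotient behaves like (-4/(6))·y^1 for large |y|.
As y → +∞ this diverges to -∞.

-∞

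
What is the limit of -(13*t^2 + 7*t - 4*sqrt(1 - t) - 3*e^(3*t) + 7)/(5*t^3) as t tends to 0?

Substitution gives 0/0; apply L'Hôpital's rule 3 times.
After differentiating numerator and denominator 3 times the quotient is (-81*e^(3*t) + 3/(2*(1 - t)^(5/2)))/(-30); at t = 0 this is 53/20.

53/20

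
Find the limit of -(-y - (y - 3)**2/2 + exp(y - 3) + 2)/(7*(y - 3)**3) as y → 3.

-1/42

Direct substitution gives 0/0.
Apply L'Hôpital: lim (-y + e^(y - 3) + 2)/(-21*(y - 3)^2), still 0/0.
Apply L'Hôpital: lim (e^(y - 3) - 1)/(126 - 42*y), still 0/0.
After 3 applications of L'Hôpital's rule the quotient is (e^(y - 3))/(-42); substituting y = 3 gives -1/42.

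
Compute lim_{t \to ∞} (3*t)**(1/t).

1

Base → ∞ and exponent → 0: an ∞^0 form.
Take logs: (1/t)·ln(3·t^1) = (ln 3 + 1·ln t)/t → 0.
So the limit is e^0 = 1.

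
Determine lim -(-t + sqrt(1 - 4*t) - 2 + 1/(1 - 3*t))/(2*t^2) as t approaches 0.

-7/2

Substitution gives 0/0 (the numerator vanishes to order 2).
Expand each term to order t^2: the coefficient of t^2 in √(1 - 4t) is -2 and in 1/(1 - 3t) is 9.
Lower-order terms cancel with the polynomial part, so the numerator is (7)·t^2 + o(t^2), and the limit is (7)/(-2) = -7/2.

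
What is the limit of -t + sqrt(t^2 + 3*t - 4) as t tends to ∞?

An ∞ − ∞ form. Rationalising with the conjugate, the difference becomes (3t - 4) / (√(t^2 + 3*t - 4) + t).
For large t the denominator behaves like 2·t, so the quotient tends to 3/2 = 3/2.

3/2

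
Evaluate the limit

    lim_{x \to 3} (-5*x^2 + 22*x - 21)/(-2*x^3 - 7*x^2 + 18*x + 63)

Direct substitution gives 0/0, so factor. Both numerator and denominator have (x - 3) as a factor.
After cancelling, the expression reduces to (7 - 5*x)/(-2*x^2 - 13*x - 21).
Substituting x = 3 gives 4/39.

4/39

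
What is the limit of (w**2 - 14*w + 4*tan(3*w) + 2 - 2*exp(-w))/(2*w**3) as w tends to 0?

Substitution gives 0/0; apply L'Hôpital's rule 3 times.
After differentiating numerator and denominator 3 times the quotient is (2*(108*(3*tan(3*w)^2 + 1)*e^(w)/cos(3*w)^2 + 1)*e^(-w))/(12); at w = 0 this is 109/6.

109/6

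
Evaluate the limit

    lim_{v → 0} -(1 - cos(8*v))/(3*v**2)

-32/3

Substitution gives 0/0.
Use (1 − cos u)/u² → 1/2 with u = 8v: the limit is 8²/(2·(-3)) = -32/3.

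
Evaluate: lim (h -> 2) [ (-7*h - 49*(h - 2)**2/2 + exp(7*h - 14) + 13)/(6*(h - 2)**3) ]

343/36

Direct substitution gives 0/0.
Apply L'Hôpital: lim (-49*h + 7*e^(7*h - 14) + 91)/(18*(h - 2)^2), still 0/0.
Apply L'Hôpital: lim (49*e^(7*h - 14) - 49)/(36*h - 72), still 0/0.
After 3 applications of L'Hôpital's rule the quotient is (343*e^(7*h - 14))/(36); substituting h = 2 gives 343/36.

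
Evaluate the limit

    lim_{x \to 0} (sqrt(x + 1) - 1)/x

A 0/0 form; rationalise with √(1 + x) + √1. This collapses the numerator to x, leaving 1/(√(1 + x) + √1) → 1/(2√1) = 1/2.

1/2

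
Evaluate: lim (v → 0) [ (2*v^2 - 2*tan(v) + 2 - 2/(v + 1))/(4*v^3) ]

Substitution gives 0/0; apply L'Hôpital's rule 3 times.
After differentiating numerator and denominator 3 times the quotient is (8/cos(v)^2 - 12/cos(v)^4 + 12/(v + 1)^4)/(24); at v = 0 this is 1/3.

1/3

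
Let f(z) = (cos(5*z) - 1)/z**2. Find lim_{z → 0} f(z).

-25/2

Direct substitution gives 0/0.
Apply L'Hôpital: lim (-5*sin(5*z))/(2*z), still 0/0.
After 2 applications of L'Hôpital's rule the quotient is (-25*cos(5*z))/(2); substituting z = 0 gives -25/2.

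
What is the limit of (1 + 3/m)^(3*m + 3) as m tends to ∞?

e^(9)

The base → 1 and the exponent → ∞: a 1^∞ form.
Take logarithms: (3m + 3)·ln(1 + 3/m). Since ln(1+u) ~ u for small u, this behaves like (3m)·(3/m) → 9.
So the limit is e^(9).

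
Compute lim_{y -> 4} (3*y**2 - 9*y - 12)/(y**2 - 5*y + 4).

5

At y = 4 both the top and bottom vanish — a removable singularity. Factoring out (y - 4) from each leaves (3*y + 3)/(y - 1), which at y = 4 equals 5.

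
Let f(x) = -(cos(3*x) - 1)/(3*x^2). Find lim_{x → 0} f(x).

3/2

Direct substitution gives 0/0.
Apply L'Hôpital: lim (-3*sin(3*x))/(-6*x), still 0/0.
After 2 applications of L'Hôpital's rule the quotient is (-9*cos(3*x))/(-6); substituting x = 0 gives 3/2.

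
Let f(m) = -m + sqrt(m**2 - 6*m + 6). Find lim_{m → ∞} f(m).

An ∞ − ∞ form. Rationalising with the conjugate, the difference becomes (-6m + 6) / (√(m^2 - 6*m + 6) + m).
For large m the denominator behaves like 2·m, so the quotient tends to -6/2 = -3.

-3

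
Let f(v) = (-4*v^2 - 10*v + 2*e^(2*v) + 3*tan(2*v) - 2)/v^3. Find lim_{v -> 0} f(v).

Substitution gives 0/0; apply L'Hôpital's rule 3 times.
After differentiating numerator and denominator 3 times the quotient is (16*e^(2*v) + 144*tan(2*v)^4 + 192*tan(2*v)^2 + 48)/(6); at v = 0 this is 32/3.

32/3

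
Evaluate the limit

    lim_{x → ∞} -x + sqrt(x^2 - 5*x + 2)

This has the form ∞ − ∞. Multiply and divide by the conjugate √(x^2 - 5*x + 2) + x.
That gives (-5x + 2) / (√(x^2 - 5*x + 2) + x).
Divide numerator and denominator by x: the limit is -5/(2·1) = -5/2.

-5/2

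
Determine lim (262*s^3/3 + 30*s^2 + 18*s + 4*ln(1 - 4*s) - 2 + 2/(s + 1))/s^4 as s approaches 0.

Substitution gives 0/0; apply L'Hôpital's rule 4 times.
After differentiating numerator and denominator 4 times the quotient is (-6144/(4*s - 1)^4 + 48/(s + 1)^5)/(24); at s = 0 this is -254.

-254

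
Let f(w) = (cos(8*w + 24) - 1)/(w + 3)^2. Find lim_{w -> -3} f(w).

-32

Direct substitution gives 0/0.
Apply L'Hôpital: lim (-8*sin(8*w + 24))/(2*w + 6), still 0/0.
After 2 applications of L'Hôpital's rule the quotient is (-64*cos(8*w + 24))/(2); substituting w = -3 gives -32.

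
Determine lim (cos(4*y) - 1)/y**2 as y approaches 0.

Direct substitution gives 0/0.
Apply L'Hôpital: lim (-4*sin(4*y))/(2*y), still 0/0.
After 2 applications of L'Hôpital's rule the quotient is (-16*cos(4*y))/(2); substituting y = 0 gives -8.

-8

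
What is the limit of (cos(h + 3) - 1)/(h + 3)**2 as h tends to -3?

Direct substitution gives 0/0.
Apply L'Hôpital: lim (-sin(h + 3))/(2*h + 6), still 0/0.
After 2 applications of L'Hôpital's rule the quotient is (-cos(h + 3))/(2); substituting h = -3 gives -1/2.

-1/2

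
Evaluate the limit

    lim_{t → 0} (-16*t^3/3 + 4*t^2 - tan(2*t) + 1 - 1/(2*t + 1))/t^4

Substitution gives 0/0 (the numerator vanishes to order 4).
Expand each term to order t^4: the coefficient of t^4 in −1/(1 + 2t) is -16 and in −tan(2t) is 0.
Lower-order terms cancel with the polynomial part, so the numerator is (-16)·t^4 + o(t^4), and the limit is (-16)/(1) = -16.

-16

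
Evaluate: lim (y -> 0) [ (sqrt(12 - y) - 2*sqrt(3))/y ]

A 0/0 form; rationalise with √(12 - y) + √12. This collapses the numerator to -y, leaving -1/(√(12 - y) + √12) → -1/(2√12) = -√(3)/12.

-√(3)/12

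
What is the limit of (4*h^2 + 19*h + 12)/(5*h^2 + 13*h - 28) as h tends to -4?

Direct substitution gives 0/0, so factor. Both numerator and denominator have (h + 4) as a factor.
After cancelling, the expression reduces to (4*h + 3)/(5*h - 7).
Substituting h = -4 gives 13/27.

13/27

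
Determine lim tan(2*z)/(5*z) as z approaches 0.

Substitution gives 0/0.
Since tan(u)/u → 1 as u → 0, tan(2z)/(2z) → 1 and the limit is 2/5.

2/5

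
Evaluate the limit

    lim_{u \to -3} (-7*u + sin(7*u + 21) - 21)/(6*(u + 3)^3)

-343/36

Direct substitution gives 0/0.
Apply L'Hôpital: lim (7*cos(7*u + 21) - 7)/(18*(u + 3)^2), still 0/0.
Apply L'Hôpital: lim (-49*sin(7*u + 21))/(36*u + 108), still 0/0.
After 3 applications of L'Hôpital's rule the quotient is (-343*cos(7*u + 21))/(36); substituting u = -3 gives -343/36.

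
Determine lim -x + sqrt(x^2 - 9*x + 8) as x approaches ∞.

-9/2

An ∞ − ∞ form. Rationalising with the conjugate, the difference becomes (-9x + 8) / (√(x^2 - 9*x + 8) + x).
For large x the denominator behaves like 2·x, so the quotient tends to -9/2 = -9/2.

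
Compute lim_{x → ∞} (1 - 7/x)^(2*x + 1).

e^(-14)

Let L be the limit and take ln: ln L = lim (2x + 1)·ln(1 - 7/x) = lim (2x + 1)·(-7/x + O(1/x²)) = -14.
Hence L = e^(-14).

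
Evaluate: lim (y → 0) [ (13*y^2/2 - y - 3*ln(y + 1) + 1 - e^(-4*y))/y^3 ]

Substitution gives 0/0; apply L'Hôpital's rule 3 times.
After differentiating numerator and denominator 3 times the quotient is (64*e^(-4*y) - 6/(y + 1)^3)/(6); at y = 0 this is 29/3.

29/3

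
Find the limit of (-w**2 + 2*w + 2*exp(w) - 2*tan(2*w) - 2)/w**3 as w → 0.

-5

Substitution gives 0/0 (the numerator vanishes to order 3).
Expand each term to order w^3: the coefficient of w^3 in -2·tan(2w) is -16/3 and in 2·e^(w) is 1/3.
Lower-order terms cancel with the polynomial part, so the numerator is (-5)·w^3 + o(w^3), and the limit is (-5)/(1) = -5.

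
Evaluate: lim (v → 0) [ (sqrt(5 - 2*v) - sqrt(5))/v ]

A 0/0 form; rationalise with √(5 - 2v) + √5. This collapses the numerator to -2v, leaving -2/(√(5 - 2v) + √5) → -2/(2√5) = -√(5)/5.

-√(5)/5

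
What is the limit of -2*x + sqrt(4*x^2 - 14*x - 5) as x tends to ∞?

This has the form ∞ − ∞. Multiply and divide by the conjugate √(4*x^2 - 14*x - 5) + 2x.
That gives (-14x - 5) / (√(4*x^2 - 14*x - 5) + 2x).
Divide numerator and denominator by x: the limit is -14/(2·2) = -7/2.

-7/2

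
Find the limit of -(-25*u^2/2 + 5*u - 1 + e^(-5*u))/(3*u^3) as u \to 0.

125/18

Direct substitution gives 0/0.
Apply L'Hôpital: lim (-25*u + 5 - 5*e^(-5*u))/(-9*u^2), still 0/0.
Apply L'Hôpital: lim (-25 + 25*e^(-5*u))/(-18*u), still 0/0.
After 3 applications of L'Hôpital's rule the quotient is (-125*e^(-5*u))/(-18); substituting u = 0 gives 125/18.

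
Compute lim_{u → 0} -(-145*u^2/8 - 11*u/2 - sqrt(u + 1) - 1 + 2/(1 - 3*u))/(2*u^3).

-863/32

Substitution gives 0/0 (the numerator vanishes to order 3).
Expand each term to order u^3: the coefficient of u^3 in −√(1 + u) is -1/16 and in 2·1/(1 - 3u) is 54.
Lower-order terms cancel with the polynomial part, so the numerator is (863/16)·u^3 + o(u^3), and the limit is (863/16)/(-2) = -863/32.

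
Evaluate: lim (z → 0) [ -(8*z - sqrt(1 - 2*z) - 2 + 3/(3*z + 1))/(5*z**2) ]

Substitution gives 0/0; apply L'Hôpital's rule 2 times.
After differentiating numerator and denominator 2 times the quotient is (54/(3*z + 1)^3 + (1 - 2*z)^(-3/2))/(-10); at z = 0 this is -11/2.

-11/2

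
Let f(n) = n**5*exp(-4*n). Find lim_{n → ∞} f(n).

Write as n^5/e^{4n}, an ∞/∞ form.
Exponential growth dominates any polynomial, so repeated L'Hôpital (or the standard result) gives 0.

0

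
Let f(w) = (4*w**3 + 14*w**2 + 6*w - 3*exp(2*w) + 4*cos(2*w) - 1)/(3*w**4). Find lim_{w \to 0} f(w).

2/9

Substitution gives 0/0; apply L'Hôpital's rule 4 times.
After differentiating numerator and denominator 4 times the quotient is (-48*e^(2*w) + 64*cos(2*w))/(72); at w = 0 this is 2/9.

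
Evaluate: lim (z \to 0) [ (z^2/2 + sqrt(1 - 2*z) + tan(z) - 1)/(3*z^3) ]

Substitution gives 0/0 (the numerator vanishes to order 3).
Expand each term to order z^3: the coefficient of z^3 in √(1 - 2z) is -1/2 and in tan(z) is 1/3.
Lower-order terms cancel with the polynomial part, so the numerator is (-1/6)·z^3 + o(z^3), and the limit is (-1/6)/(3) = -1/18.

-1/18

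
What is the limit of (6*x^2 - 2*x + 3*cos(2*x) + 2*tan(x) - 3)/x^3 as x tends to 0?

2/3

Substitution gives 0/0; apply L'Hôpital's rule 3 times.
After differentiating numerator and denominator 3 times the quotient is (24*sin(2*x) + 12*tan(x)^4 + 16*tan(x)^2 + 4)/(6); at x = 0 this is 2/3.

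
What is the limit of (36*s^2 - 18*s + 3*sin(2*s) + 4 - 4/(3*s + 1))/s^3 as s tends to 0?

Substitution gives 0/0; apply L'Hôpital's rule 3 times.
After differentiating numerator and denominator 3 times the quotient is (-24*cos(2*s) + 648/(3*s + 1)^4)/(6); at s = 0 this is 104.

104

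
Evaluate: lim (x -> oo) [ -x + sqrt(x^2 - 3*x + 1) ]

-3/2

An ∞ − ∞ form. Rationalising with the conjugate, the difference becomes (-3x + 1) / (√(x^2 - 3*x + 1) + x).
For large x the denominator behaves like 2·x, so the quotient tends to -3/2 = -3/2.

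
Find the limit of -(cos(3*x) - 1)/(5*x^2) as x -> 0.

Direct substitution gives 0/0.
Apply L'Hôpital: lim (-3*sin(3*x))/(-10*x), still 0/0.
After 2 applications of L'Hôpital's rule the quotient is (-9*cos(3*x))/(-10); substituting x = 0 gives 9/10.

9/10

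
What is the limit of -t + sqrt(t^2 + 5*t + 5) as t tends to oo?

5/2

An ∞ − ∞ form. Rationalising with the conjugate, the difference becomes (5t + 5) / (√(t^2 + 5*t + 5) + t).
For large t the denominator behaves like 2·t, so the quotient tends to 5/2 = 5/2.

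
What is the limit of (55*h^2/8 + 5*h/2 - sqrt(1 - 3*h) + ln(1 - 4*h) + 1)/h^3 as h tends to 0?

-943/48

Substitution gives 0/0 (the numerator vanishes to order 3).
Expand each term to order h^3: the coefficient of h^3 in ln(1 - 4h) is -64/3 and in −√(1 - 3h) is 27/16.
Lower-order terms cancel with the polynomial part, so the numerator is (-943/48)·h^3 + o(h^3), and the limit is (-943/48)/(1) = -943/48.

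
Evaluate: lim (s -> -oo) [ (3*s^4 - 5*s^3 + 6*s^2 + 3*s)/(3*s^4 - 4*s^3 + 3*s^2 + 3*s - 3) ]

Numerator and denominator both have degree 4.
Dividing every term by s^4, all lower-order terms vanish and the limit is the ratio of leading coefficients, 3/(3) = 1.

1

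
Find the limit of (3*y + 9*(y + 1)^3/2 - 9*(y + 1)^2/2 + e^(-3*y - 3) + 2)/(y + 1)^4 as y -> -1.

27/8

Direct substitution gives 0/0.
Apply L'Hôpital: lim (-9*y + 27*(y + 1)^2/2 - 3*e^(-3*y - 3) - 6)/(4*(y + 1)^3), still 0/0.
Apply L'Hôpital: lim (27*y + 9*e^(-3*y - 3) + 18)/(12*(y + 1)^2), still 0/0.
Apply L'Hôpital: lim (27 - 27*e^(-3*y - 3))/(24*y + 24), still 0/0.
After 4 applications of L'Hôpital's rule the quotient is (81*e^(-3*y - 3))/(24); substituting y = -1 gives 27/8.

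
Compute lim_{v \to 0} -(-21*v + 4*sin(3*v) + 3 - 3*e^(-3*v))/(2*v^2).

27/4

Substitution gives 0/0; apply L'Hôpital's rule 2 times.
After differentiating numerator and denominator 2 times the quotient is (-36*sin(3*v) - 27*e^(-3*v))/(-4); at v = 0 this is 27/4.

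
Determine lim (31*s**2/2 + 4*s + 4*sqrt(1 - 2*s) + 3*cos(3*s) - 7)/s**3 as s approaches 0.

-2

Substitution gives 0/0 (the numerator vanishes to order 3).
Expand each term to order s^3: the coefficient of s^3 in 3·cos(3s) is 0 and in 4·√(1 - 2s) is -2.
Lower-order terms cancel with the polynomial part, so the numerator is (-2)·s^3 + o(s^3), and the limit is (-2)/(1) = -2.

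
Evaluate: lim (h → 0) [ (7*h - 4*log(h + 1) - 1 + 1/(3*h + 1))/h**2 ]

11

Substitution gives 0/0 (the numerator vanishes to order 2).
Expand each term to order h^2: the coefficient of h^2 in 1/(1 + 3h) is 9 and in -4·ln(1 + h) is 2.
Lower-order terms cancel with the polynomial part, so the numerator is (11)·h^2 + o(h^2), and the limit is (11)/(1) = 11.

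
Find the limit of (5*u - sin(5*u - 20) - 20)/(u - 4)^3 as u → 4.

125/6

Direct substitution gives 0/0.
Apply L'Hôpital: lim (5 - 5*cos(5*u - 20))/(3*(u - 4)^2), still 0/0.
Apply L'Hôpital: lim (25*sin(5*u - 20))/(6*u - 24), still 0/0.
After 3 applications of L'Hôpital's rule the quotient is (125*cos(5*u - 20))/(6); substituting u = 4 gives 125/6.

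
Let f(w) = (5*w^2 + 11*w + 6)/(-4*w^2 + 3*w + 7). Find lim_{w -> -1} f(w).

1/11

At w = -1 both the top and bottom vanish — a removable singularity. Factoring out (w + 1) from each leaves (5*w + 6)/(7 - 4*w), which at w = -1 equals 1/11.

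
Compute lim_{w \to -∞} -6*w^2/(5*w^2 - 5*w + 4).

-6/5

Numerator and denominator both have degree 2.
Dividing every term by w^2, all lower-order terms vanish and the limit is the ratio of leading coefficients, -6/(5) = -6/5.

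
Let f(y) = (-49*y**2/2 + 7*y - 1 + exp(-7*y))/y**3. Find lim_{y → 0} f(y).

Direct substitution gives 0/0.
Apply L'Hôpital: lim (-49*y + 7 - 7*e^(-7*y))/(3*y^2), still 0/0.
Apply L'Hôpital: lim (-49 + 49*e^(-7*y))/(6*y), still 0/0.
After 3 applications of L'Hôpital's rule the quotient is (-343*e^(-7*y))/(6); substituting y = 0 gives -343/6.

-343/6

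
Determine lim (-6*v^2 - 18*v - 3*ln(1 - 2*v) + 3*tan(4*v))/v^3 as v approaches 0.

Substitution gives 0/0; apply L'Hôpital's rule 3 times.
After differentiating numerator and denominator 3 times the quotient is (1152*tan(4*v)^2/cos(4*v)^2 + 384/cos(4*v)^2 - 48/(2*v - 1)^3)/(6); at v = 0 this is 72.

72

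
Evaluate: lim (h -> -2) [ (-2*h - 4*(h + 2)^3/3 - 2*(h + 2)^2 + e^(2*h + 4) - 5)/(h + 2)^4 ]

Direct substitution gives 0/0.
Apply L'Hôpital: lim (-4*h - 4*(h + 2)^2 + 2*e^(2*h + 4) - 10)/(4*(h + 2)^3), still 0/0.
Apply L'Hôpital: lim (-8*h + 4*e^(2*h + 4) - 20)/(12*(h + 2)^2), still 0/0.
Apply L'Hôpital: lim (8*e^(2*h + 4) - 8)/(24*h + 48), still 0/0.
After 4 applications of L'Hôpital's rule the quotient is (16*e^(2*h + 4))/(24); substituting h = -2 gives 2/3.

2/3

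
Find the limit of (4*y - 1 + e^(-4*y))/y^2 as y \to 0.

8

Direct substitution gives 0/0.
Apply L'Hôpital: lim (4 - 4*e^(-4*y))/(2*y), still 0/0.
After 2 applications of L'Hôpital's rule the quotient is (16*e^(-4*y))/(2); substituting y = 0 gives 8.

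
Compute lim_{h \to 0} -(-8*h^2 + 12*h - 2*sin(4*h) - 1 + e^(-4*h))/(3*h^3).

-32/9

Substitution gives 0/0 (the numerator vanishes to order 3).
Expand each term to order h^3: the coefficient of h^3 in e^(-4h) is -32/3 and in -2·sin(4h) is 64/3.
Lower-order terms cancel with the polynomial part, so the numerator is (32/3)·h^3 + o(h^3), and the limit is (32/3)/(-3) = -32/9.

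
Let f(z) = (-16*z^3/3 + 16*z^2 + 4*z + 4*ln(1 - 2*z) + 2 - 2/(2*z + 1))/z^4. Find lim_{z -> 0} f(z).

-48

Substitution gives 0/0 (the numerator vanishes to order 4).
Expand each term to order z^4: the coefficient of z^4 in 4·ln(1 - 2z) is -16 and in -2·1/(1 + 2z) is -32.
Lower-order terms cancel with the polynomial part, so the numerator is (-48)·z^4 + o(z^4), and the limit is (-48)/(1) = -48.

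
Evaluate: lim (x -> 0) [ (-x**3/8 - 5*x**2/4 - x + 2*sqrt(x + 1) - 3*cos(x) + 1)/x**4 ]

-13/64

Substitution gives 0/0; apply L'Hôpital's rule 4 times.
After differentiating numerator and denominator 4 times the quotient is (-3*cos(x) - 15/(8*(x + 1)^(7/2)))/(24); at x = 0 this is -13/64.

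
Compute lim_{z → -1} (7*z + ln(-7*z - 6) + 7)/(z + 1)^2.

Direct substitution gives 0/0.
Apply L'Hôpital: lim (7 - 7/(-7*z - 6))/(2*z + 2), still 0/0.
After 2 applications of L'Hôpital's rule the quotient is (-49/(-7*z - 6)^2)/(2); substituting z = -1 gives -49/2.

-49/2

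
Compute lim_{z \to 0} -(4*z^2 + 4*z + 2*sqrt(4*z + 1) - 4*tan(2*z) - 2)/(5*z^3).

8/15

Substitution gives 0/0 (the numerator vanishes to order 3).
Expand each term to order z^3: the coefficient of z^3 in 2·√(1 + 4z) is 8 and in -4·tan(2z) is -32/3.
Lower-order terms cancel with the polynomial part, so the numerator is (-8/3)·z^3 + o(z^3), and the limit is (-8/3)/(-5) = 8/15.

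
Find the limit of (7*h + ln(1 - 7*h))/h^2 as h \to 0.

-49/2

Direct substitution gives 0/0.
Apply L'Hôpital: lim (7 - 7/(1 - 7*h))/(2*h), still 0/0.
After 2 applications of L'Hôpital's rule the quotient is (-49/(1 - 7*h)^2)/(2); substituting h = 0 gives -49/2.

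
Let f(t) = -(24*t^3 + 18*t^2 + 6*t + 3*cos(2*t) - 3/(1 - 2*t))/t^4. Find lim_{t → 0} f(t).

Substitution gives 0/0; apply L'Hôpital's rule 4 times.
After differentiating numerator and denominator 4 times the quotient is (48*cos(2*t) + 1152/(2*t - 1)^5)/(-24); at t = 0 this is 46.

46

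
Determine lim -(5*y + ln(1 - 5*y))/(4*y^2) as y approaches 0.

Direct substitution gives 0/0.
Apply L'Hôpital: lim (5 - 5/(1 - 5*y))/(-8*y), still 0/0.
After 2 applications of L'Hôpital's rule the quotient is (-25/(1 - 5*y)^2)/(-8); substituting y = 0 gives 25/8.

25/8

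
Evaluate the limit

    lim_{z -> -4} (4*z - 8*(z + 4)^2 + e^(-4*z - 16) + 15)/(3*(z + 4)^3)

-32/9

Direct substitution gives 0/0.
Apply L'Hôpital: lim (-16*z - 4*e^(-4*z - 16) - 60)/(9*(z + 4)^2), still 0/0.
Apply L'Hôpital: lim (16*e^(-4*z - 16) - 16)/(18*z + 72), still 0/0.
After 3 applications of L'Hôpital's rule the quotient is (-64*e^(-4*z - 16))/(18); substituting z = -4 gives -32/9.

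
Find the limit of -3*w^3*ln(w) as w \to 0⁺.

This is a 0·(−∞) form. Rewrite as -3·ln(w) / w^(−3) and apply L'Hôpital:
the derivative quotient is -3·(1/w) / (−3·w^(−4)) = (3/3)·w^3 → 0.

0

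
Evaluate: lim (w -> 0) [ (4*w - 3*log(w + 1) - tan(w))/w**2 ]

Substitution gives 0/0; apply L'Hôpital's rule 2 times.
After differentiating numerator and denominator 2 times the quotient is (-2*tan(w)/cos(w)^2 + 3/(w + 1)^2)/(2); at w = 0 this is 3/2.

3/2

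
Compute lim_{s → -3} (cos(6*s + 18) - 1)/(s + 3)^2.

-18

Direct substitution gives 0/0.
Apply L'Hôpital: lim (-6*sin(6*s + 18))/(2*s + 6), still 0/0.
After 2 applications of L'Hôpital's rule the quotient is (-36*cos(6*s + 18))/(2); substituting s = -3 gives -18.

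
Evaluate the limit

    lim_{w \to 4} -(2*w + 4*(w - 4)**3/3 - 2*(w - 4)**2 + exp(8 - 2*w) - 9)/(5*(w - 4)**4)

-2/15

Direct substitution gives 0/0.
Apply L'Hôpital: lim (-4*w + 4*(w - 4)^2 - 2*e^(8 - 2*w) + 18)/(-20*(w - 4)^3), still 0/0.
Apply L'Hôpital: lim (8*w + 4*e^(8 - 2*w) - 36)/(-60*(w - 4)^2), still 0/0.
Apply L'Hôpital: lim (8 - 8*e^(8 - 2*w))/(480 - 120*w), still 0/0.
After 4 applications of L'Hôpital's rule the quotient is (16*e^(8 - 2*w))/(-120); substituting w = 4 gives -2/15.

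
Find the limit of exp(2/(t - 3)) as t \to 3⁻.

As t → 3⁻, 2/(t - 3) → −∞, so e^(2/(t - 3)) → 0.

0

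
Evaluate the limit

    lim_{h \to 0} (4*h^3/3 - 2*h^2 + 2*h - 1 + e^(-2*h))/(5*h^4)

Direct substitution gives 0/0.
Apply L'Hôpital: lim (4*h^2 - 4*h + 2 - 2*e^(-2*h))/(20*h^3), still 0/0.
Apply L'Hôpital: lim (8*h - 4 + 4*e^(-2*h))/(60*h^2), still 0/0.
Apply L'Hôpital: lim (8 - 8*e^(-2*h))/(120*h), still 0/0.
After 4 applications of L'Hôpital's rule the quotient is (16*e^(-2*h))/(120); substituting h = 0 gives 2/15.

2/15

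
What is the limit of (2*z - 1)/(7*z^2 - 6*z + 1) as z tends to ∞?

The denominator has degree 2 and the numerator degree 1. Dividing numerator and denominator by z^2 sends every term to 0 except the leading denominator term, so the limit is 0.

0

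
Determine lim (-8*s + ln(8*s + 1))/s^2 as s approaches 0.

Direct substitution gives 0/0.
Apply L'Hôpital: lim (-8 + 8/(8*s + 1))/(2*s), still 0/0.
After 2 applications of L'Hôpital's rule the quotient is (-64/(8*s + 1)^2)/(2); substituting s = 0 gives -32.

-32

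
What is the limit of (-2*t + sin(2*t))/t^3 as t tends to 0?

-4/3

Direct substitution gives 0/0.
Apply L'Hôpital: lim (2*cos(2*t) - 2)/(3*t^2), still 0/0.
Apply L'Hôpital: lim (-4*sin(2*t))/(6*t), still 0/0.
After 3 applications of L'Hôpital's rule the quotient is (-8*cos(2*t))/(6); substituting t = 0 gives -4/3.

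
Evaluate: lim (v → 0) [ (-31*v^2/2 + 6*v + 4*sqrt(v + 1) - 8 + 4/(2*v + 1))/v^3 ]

Substitution gives 0/0; apply L'Hôpital's rule 3 times.
After differentiating numerator and denominator 3 times the quotient is (-192/(2*v + 1)^4 + 3/(2*(v + 1)^(5/2)))/(6); at v = 0 this is -127/4.

-127/4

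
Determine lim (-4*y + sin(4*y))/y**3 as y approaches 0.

Direct substitution gives 0/0.
Apply L'Hôpital: lim (4*cos(4*y) - 4)/(3*y^2), still 0/0.
Apply L'Hôpital: lim (-16*sin(4*y))/(6*y), still 0/0.
After 3 applications of L'Hôpital's rule the quotient is (-64*cos(4*y))/(6); substituting y = 0 gives -32/3.

-32/3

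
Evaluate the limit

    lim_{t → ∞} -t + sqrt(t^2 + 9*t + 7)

An ∞ − ∞ form. Rationalising with the conjugate, the difference becomes (9t + 7) / (√(t^2 + 9*t + 7) + t).
For large t the denominator behaves like 2·t, so the quotient tends to 9/2 = 9/2.

9/2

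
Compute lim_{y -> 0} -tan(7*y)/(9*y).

Substitution gives 0/0.
Since tan(u)/u → 1 as u → 0, tan(7y)/(7y) → 1 and the limit is 7/(-9) = -7/9.

-7/9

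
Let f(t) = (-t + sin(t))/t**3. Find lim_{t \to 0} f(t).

-1/6

Direct substitution gives 0/0.
Apply L'Hôpital: lim (cos(t) - 1)/(3*t^2), still 0/0.
Apply L'Hôpital: lim (-sin(t))/(6*t), still 0/0.
After 3 applications of L'Hôpital's rule the quotient is (-cos(t))/(6); substituting t = 0 gives -1/6.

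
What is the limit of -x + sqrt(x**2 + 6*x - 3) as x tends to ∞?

This has the form ∞ − ∞. Multiply and divide by the conjugate √(x^2 + 6*x - 3) + x.
That gives (6x - 3) / (√(x^2 + 6*x - 3) + x).
Divide numerator and denominator by x: the limit is 6/(2·1) = 3.

3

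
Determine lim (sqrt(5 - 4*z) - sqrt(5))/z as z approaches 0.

A 0/0 form; rationalise with √(5 - 4z) + √5. This collapses the numerator to -4z, leaving -4/(√(5 - 4z) + √5) → -4/(2√5) = -2*√(5)/5.

-2*√(5)/5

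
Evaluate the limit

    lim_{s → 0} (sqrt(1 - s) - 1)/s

-1/2

A 0/0 form; rationalise with √(1 - s) + √1. This collapses the numerator to -s, leaving -1/(√(1 - s) + √1) → -1/(2√1) = -1/2.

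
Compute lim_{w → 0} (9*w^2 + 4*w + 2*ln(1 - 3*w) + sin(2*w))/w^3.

Substitution gives 0/0 (the numerator vanishes to order 3).
Expand each term to order w^3: the coefficient of w^3 in sin(2w) is -4/3 and in 2·ln(1 - 3w) is -18.
Lower-order terms cancel with the polynomial part, so the numerator is (-58/3)·w^3 + o(w^3), and the limit is (-58/3)/(1) = -58/3.

-58/3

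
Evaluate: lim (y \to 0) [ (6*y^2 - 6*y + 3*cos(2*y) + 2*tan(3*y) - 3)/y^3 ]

Substitution gives 0/0 (the numerator vanishes to order 3).
Expand each term to order y^3: the coefficient of y^3 in 3·cos(2y) is 0 and in 2·tan(3y) is 18.
Lower-order terms cancel with the polynomial part, so the numerator is (18)·y^3 + o(y^3), and the limit is (18)/(1) = 18.

18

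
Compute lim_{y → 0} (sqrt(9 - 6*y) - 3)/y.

-1

A 0/0 form; rationalise with √(9 - 6y) + √9. This collapses the numerator to -6y, leaving -6/(√(9 - 6y) + √9) → -6/(2√9) = -1.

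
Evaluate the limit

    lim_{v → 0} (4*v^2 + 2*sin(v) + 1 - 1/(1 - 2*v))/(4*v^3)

Substitution gives 0/0; apply L'Hôpital's rule 3 times.
After differentiating numerator and denominator 3 times the quotient is (-2*cos(v) - 48/(2*v - 1)^4)/(24); at v = 0 this is -25/12.

-25/12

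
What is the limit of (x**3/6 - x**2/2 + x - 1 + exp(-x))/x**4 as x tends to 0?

Direct substitution gives 0/0.
Apply L'Hôpital: lim (x^2/2 - x + 1 - e^(-x))/(4*x^3), still 0/0.
Apply L'Hôpital: lim (x - 1 + e^(-x))/(12*x^2), still 0/0.
Apply L'Hôpital: lim (1 - e^(-x))/(24*x), still 0/0.
After 4 applications of L'Hôpital's rule the quotient is (e^(-x))/(24); substituting x = 0 gives 1/24.

1/24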